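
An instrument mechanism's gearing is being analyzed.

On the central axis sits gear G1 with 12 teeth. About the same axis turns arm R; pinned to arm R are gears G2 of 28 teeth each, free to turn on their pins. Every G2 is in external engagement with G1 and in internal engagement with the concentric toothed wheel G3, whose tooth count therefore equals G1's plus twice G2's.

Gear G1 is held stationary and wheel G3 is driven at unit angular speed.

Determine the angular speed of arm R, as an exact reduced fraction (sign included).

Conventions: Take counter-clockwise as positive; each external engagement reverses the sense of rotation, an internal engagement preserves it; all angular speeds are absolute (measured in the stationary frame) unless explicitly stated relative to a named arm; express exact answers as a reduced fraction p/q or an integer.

recognized (axles ride arm R): planetary set, 12/28/68 teeth
ring teeth: 12 + 2·28 = 68
12(ω_sun−ω_arm) = −68(ω_ring−ω_arm),  ω_sun = 0, ω_ring = 1
12(0−ω_arm) = −68(1−ω_arm)  ⇒  80·ω_arm = 68  ⇒  ω_arm = 17/20
exact speed ratio = 17/20

17/20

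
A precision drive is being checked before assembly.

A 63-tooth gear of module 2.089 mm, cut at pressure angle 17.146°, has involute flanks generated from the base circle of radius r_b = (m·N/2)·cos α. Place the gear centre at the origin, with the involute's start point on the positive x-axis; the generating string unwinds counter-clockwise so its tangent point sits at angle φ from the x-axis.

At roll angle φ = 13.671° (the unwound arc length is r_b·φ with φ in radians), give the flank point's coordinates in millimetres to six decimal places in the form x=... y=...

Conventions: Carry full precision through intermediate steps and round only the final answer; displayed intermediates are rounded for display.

x=64.643484 y=0.283102

class = single-mesh tooth geometry [base-circle involute, m = 2.089, 63T]
pitch radius r_p = m·N/2 = 2.089·63/2 = 65.803500
base radius r_b = r_p·cos α = 65.803500·cos 17.146° = 62.878971
roll angle φ = 13.671° = 0.23860396 rad
x = r_b·(cos φ + φ·sin φ) = 64.643484
y = r_b·(sin φ − φ·cos φ) = 0.283102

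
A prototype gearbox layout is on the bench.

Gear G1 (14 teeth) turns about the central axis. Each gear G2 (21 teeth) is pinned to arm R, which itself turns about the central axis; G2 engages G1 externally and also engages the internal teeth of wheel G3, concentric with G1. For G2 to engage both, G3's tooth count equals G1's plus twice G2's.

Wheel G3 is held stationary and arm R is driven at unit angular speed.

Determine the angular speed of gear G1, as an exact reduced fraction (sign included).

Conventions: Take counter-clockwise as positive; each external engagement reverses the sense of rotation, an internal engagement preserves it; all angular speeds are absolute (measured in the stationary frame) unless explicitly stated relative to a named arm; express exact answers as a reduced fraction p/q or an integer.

5

planetary set (14T centre, 21T on arm, 56T internal) — Willis relation
ring teeth: 14 + 2·21 = 56
14(ω_sun−ω_arm) = −56(ω_ring−ω_arm),  ω_ring = 0, ω_arm = 1
ω_sun = 1 − (56/14)(0−1) = 5
exact speed ratio = 5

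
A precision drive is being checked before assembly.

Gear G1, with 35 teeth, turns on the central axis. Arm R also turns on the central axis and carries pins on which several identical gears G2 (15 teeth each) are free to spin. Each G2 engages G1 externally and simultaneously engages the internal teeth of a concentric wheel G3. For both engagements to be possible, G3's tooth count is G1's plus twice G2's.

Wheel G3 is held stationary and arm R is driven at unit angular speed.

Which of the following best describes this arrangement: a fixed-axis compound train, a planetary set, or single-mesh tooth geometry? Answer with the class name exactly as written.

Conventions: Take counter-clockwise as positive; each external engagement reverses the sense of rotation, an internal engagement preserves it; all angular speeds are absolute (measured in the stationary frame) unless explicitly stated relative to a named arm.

planetary set

class = planetary set [G3 = 35+2·15 = 65; Willis about the carrier]
classification: planetary set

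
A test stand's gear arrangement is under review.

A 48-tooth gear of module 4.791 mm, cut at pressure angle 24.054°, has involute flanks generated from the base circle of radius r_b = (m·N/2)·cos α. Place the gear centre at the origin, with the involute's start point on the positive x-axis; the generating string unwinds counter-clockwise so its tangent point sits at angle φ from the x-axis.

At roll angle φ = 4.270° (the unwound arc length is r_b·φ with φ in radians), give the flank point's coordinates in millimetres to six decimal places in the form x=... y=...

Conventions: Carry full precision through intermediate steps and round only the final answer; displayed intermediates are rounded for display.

single-mesh involute tooth geometry (48T wheel at module 4.791)
pitch radius r_p = m·N/2 = 4.791·48/2 = 114.984000
base radius r_b = r_p·cos α = 114.984000·cos 24.054° = 104.998986
roll angle φ = 4.270° = 0.07452556 rad
x = r_b·(cos φ + φ·sin φ) = 105.290167
y = r_b·(sin φ − φ·cos φ) = 0.014479

x=105.290167 y=0.014479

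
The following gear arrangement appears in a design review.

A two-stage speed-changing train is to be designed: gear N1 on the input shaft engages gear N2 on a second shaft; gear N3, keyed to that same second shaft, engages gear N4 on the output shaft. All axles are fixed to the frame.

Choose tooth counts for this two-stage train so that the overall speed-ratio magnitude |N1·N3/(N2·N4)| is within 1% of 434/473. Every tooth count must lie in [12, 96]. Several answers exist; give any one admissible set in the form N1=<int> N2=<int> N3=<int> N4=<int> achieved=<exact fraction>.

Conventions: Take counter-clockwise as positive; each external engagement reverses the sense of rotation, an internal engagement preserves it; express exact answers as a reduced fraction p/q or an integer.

design class (target 434/473): fixed-axis compound train
target = 434/473 in lowest terms: an exact hit needs N1·N3 = k·434 and N2·N4 = k·473 for one integer k, every count in [12, 96]; additionally prefer no 1:1 stage (N1 ≠ N2, N3 ≠ N4)
k = 1: no 1:1-free in-range split of k·434 and k·473 into factor pairs; take k = 2
k = 2: N1·N3 = 868 = 14·62, N2·N4 = 946 = 22·43
achieved = 14·62/(22·43) = 434/473; |achieved − target| = 0 ≤ 217/23650 ✓

N1=14 N2=22 N3=62 N4=43 achieved=434/473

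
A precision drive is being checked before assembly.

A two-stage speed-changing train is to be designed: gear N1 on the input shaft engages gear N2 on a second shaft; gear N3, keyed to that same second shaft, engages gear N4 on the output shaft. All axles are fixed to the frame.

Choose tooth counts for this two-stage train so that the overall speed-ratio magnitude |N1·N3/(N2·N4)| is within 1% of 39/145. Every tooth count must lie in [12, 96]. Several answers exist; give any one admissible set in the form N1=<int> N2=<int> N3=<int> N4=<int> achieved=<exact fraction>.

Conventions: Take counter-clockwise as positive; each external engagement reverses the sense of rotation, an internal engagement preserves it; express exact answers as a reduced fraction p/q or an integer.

design class (target 39/145): fixed-axis compound train
target = 39/145 in lowest terms: an exact hit needs N1·N3 = k·39 and N2·N4 = k·145 for one integer k, every count in [12, 96]; additionally prefer no 1:1 stage (N1 ≠ N2, N3 ≠ N4)
k = 1…3: no 1:1-free in-range split of k·39 and k·145 into factor pairs; take k = 4
k = 4: N1·N3 = 156 = 12·13, N2·N4 = 580 = 20·29
achieved = 12·13/(20·29) = 39/145; |achieved − target| = 0 ≤ 39/14500 ✓

N1=12 N2=20 N3=13 N4=29 achieved=39/145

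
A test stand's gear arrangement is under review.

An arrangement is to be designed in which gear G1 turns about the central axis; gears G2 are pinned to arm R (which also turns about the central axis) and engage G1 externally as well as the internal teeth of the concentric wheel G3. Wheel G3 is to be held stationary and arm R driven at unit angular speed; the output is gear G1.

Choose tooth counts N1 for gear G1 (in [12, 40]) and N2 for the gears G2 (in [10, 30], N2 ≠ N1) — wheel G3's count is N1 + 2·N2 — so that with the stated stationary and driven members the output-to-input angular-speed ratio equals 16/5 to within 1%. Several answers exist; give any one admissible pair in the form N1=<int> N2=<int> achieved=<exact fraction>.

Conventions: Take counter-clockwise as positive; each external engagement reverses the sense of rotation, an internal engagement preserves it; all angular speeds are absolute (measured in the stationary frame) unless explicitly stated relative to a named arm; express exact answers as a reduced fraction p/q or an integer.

N1=20 N2=12 achieved=16/5

design class (target 16/5): planetary set
Willis with ω_ring = 0: ω_sun/ω_arm = (N1+N3)/N1; set equal to 16/5  ⇒  N3/N1 = 16/5 − 1 = 11/5
N3 = N1 + 2·N2  ⇒  N2/N1 = (N3/N1 − 1)/2 = (11/5 − 1)/2 = 3/5
smallest multiple with N1 ≥ 12 and N2 ≥ 10: k = 4  ⇒  N1 = 4·5 = 20, N2 = 4·3 = 12 (N1 ≤ 40, N2 ≤ 30, N2 ≠ N1 ✓), N3 = 20 + 2·12 = 44
check: (N1+N3)/N1 with N1 = 20, N3 = 44 gives 16/5; |achieved − target| = 0 ≤ 4/125 ✓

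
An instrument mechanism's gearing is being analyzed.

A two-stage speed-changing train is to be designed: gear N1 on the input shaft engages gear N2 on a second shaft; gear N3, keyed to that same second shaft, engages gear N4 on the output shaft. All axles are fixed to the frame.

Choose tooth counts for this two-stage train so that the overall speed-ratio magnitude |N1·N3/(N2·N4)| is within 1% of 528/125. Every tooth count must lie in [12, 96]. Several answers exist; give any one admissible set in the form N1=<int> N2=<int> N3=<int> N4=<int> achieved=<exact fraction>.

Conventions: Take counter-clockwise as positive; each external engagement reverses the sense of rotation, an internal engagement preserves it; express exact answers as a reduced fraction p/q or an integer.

N1=18 N2=15 N3=88 N4=25 achieved=528/125

design class (target 528/125): fixed-axis compound train
target = 528/125 in lowest terms: an exact hit needs N1·N3 = k·528 and N2·N4 = k·125 for one integer k, every count in [12, 96]; additionally prefer no 1:1 stage (N1 ≠ N2, N3 ≠ N4)
k = 1…2: no 1:1-free in-range split of k·528 and k·125 into factor pairs; take k = 3
k = 3: N1·N3 = 1584 = 18·88, N2·N4 = 375 = 15·25
achieved = 18·88/(15·25) = 528/125; |achieved − target| = 0 ≤ 132/3125 ✓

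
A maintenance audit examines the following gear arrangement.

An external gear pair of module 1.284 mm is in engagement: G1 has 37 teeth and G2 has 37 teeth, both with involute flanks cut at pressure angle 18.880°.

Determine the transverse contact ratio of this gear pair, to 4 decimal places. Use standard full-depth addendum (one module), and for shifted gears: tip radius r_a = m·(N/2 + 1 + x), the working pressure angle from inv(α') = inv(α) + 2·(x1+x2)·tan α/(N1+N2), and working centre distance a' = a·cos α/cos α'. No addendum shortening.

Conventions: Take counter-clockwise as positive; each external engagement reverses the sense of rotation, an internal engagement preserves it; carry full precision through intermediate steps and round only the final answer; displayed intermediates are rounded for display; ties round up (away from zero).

single-mesh involute tooth geometry (37T engaging 37T at module 1.284)
base radii: r_b1 = 22.475996, r_b2 = 22.475996
tip radii: r_a1 = 25.038000, r_a2 = 25.038000
no profile shift: α' = α, a' = a
action lengths: √(r_a1²−r_b1²) = 11.033179, √(r_a2²−r_b2²) = 11.033179
base pitch p_b = π·m·cos α = 3.816780
CR = (11.033179 + 11.033179 − 47.508000·sin 18.88000°)/3.816780 = 1.753672
contact ratio ≈ 1.7537

1.7537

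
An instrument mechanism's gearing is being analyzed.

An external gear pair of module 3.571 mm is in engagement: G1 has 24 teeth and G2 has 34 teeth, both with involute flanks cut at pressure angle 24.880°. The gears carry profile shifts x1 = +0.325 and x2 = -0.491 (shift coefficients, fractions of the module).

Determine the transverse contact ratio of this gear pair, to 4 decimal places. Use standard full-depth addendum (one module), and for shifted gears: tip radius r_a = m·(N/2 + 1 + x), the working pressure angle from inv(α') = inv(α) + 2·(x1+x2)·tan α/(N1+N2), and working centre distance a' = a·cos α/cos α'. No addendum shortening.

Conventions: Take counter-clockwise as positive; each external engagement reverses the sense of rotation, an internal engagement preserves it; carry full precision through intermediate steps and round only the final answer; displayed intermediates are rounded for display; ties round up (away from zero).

topology: single-mesh involute geometry — m = 3.571, 24T/34T pair
base radii: r_b1 = 38.874946, r_b2 = 55.072840
tip radii: r_a1 = 47.583575, r_a2 = 62.524639
inv(α') = inv(24.880°) + 2·(+0.325-0.491)·tan α/(24+34) = 0.02686779  ⇒  α' = 24.14872°
a' = a·cos α / cos α' = 103.5590·cos 24.880°/cos 24.14872° = 102.957982
action lengths: √(r_a1²−r_b1²) = 27.439665, √(r_a2²−r_b2²) = 29.602581
base pitch p_b = π·m·cos α = 10.177437
CR = (27.439665 + 29.602581 − 102.957982·sin 24.14872°)/10.177437 = 1.466132
contact ratio ≈ 1.4661

1.4661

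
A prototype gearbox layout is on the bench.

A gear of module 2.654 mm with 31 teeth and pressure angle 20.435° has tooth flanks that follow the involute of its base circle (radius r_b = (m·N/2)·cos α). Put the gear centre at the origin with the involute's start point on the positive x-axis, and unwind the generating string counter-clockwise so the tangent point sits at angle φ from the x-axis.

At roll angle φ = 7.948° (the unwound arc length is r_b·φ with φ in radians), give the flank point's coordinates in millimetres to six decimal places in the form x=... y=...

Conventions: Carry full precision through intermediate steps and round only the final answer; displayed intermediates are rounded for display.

x=38.917310 y=0.034234

topology: single-mesh involute geometry — m = 2.654, N = 31
pitch radius r_p = m·N/2 = 2.654·31/2 = 41.137000
base radius r_b = r_p·cos α = 41.137000·cos 20.435° = 38.548203
roll angle φ = 7.948° = 0.13871877 rad
x = r_b·(cos φ + φ·sin φ) = 38.917310
y = r_b·(sin φ − φ·cos φ) = 0.034234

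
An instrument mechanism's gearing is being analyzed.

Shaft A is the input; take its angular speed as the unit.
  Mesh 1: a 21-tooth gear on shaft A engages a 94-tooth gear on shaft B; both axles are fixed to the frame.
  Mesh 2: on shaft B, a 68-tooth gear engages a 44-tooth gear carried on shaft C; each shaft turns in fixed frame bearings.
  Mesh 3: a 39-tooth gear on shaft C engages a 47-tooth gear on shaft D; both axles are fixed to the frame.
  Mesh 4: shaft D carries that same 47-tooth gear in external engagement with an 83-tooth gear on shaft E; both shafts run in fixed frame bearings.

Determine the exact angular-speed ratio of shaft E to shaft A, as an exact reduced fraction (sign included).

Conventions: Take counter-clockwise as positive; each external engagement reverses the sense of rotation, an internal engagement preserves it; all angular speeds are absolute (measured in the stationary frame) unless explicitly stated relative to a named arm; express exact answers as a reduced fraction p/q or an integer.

13923/85822

class = fixed-axis compound train [4 meshes; 4 ratios multiply, 4 sense flips]
mesh 1 [21T→94T]: running ratio 21/94, sense −
mesh 2 [68T→44T]: running ratio 357/1034, sense +
mesh 3 [39T→47T]: running ratio 13923/48598, sense −
mesh 4 [47T→83T]: running ratio 13923/85822, sense +
ω_out/ω_in = 13923/85822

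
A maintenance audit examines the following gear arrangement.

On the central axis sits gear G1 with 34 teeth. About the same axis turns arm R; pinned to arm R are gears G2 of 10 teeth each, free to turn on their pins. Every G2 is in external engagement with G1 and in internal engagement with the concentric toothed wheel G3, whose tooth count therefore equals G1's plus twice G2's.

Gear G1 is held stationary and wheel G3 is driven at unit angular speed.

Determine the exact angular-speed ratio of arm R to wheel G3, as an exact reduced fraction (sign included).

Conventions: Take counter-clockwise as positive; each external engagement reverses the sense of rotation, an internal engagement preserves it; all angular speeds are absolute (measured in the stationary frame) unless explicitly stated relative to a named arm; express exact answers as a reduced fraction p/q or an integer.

class = planetary set [G3 = 34+2·10 = 54; Willis about the carrier]
ring teeth: 34 + 2·10 = 54
34(ω_sun−ω_arm) = −54(ω_ring−ω_arm),  ω_sun = 0, ω_ring = 1
34(0−ω_arm) = −54(1−ω_arm)  ⇒  88·ω_arm = 54  ⇒  ω_arm = 27/44
ω_out/ω_in = 27/44

27/44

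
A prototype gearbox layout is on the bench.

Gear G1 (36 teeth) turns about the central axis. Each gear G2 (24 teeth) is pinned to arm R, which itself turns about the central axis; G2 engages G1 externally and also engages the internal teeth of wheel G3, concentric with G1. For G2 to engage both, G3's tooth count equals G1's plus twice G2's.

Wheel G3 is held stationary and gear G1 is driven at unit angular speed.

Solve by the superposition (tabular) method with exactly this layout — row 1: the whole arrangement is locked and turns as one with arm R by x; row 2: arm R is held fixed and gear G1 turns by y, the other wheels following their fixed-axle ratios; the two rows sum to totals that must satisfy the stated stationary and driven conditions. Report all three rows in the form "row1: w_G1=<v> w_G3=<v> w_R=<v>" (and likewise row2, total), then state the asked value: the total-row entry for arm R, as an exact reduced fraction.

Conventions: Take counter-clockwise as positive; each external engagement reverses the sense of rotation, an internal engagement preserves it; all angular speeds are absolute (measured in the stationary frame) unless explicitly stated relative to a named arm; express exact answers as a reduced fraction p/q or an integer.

planetary set (36T centre, 24T on arm, 84T internal) — Willis relation
superposition row 1 [locked train]: every member turns x
row 2 — arm fixed, fixed-axis ratios: sun y, ring −(36/84)·y, arm 0
boundary: total ω_ring = x − (36/84)·y = 0 and total ω_sun = x + y = 1  ⇒  y = 7/10, x = 3/10
row 2 ring = −(36/84)·7/10 = -3/10
totals (row 1 + row 2): sun 3/10 + 7/10 = 1, ring 3/10 + (-3/10) = 0, arm 3/10 + 0 = 3/10
asked cell (total, arm) = 3/10

row1: w_G1=3/10 w_G3=3/10 w_R=3/10
row2: w_G1=7/10 w_G3=-3/10 w_R=0
total: w_G1=1 w_G3=0 w_R=3/10
asked value: 3/10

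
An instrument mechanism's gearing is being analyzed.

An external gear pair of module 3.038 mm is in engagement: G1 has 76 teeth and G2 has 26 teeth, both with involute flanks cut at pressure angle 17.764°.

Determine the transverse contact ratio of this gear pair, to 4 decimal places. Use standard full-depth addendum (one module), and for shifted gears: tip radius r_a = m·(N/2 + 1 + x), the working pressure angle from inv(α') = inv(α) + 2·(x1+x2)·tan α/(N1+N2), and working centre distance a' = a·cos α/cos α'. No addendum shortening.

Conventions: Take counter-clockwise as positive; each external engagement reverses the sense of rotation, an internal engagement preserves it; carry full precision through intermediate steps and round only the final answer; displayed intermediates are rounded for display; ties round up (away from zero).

1.8440

class = single-mesh tooth geometry [involute pair 76T × 26T, m = 3.038]
base radii: r_b1 = 109.939778, r_b2 = 37.610977
tip radii: r_a1 = 118.482000, r_a2 = 42.532000
no profile shift: α' = α, a' = a
action lengths: √(r_a1²−r_b1²) = 44.172725, √(r_a2²−r_b2²) = 19.859141
base pitch p_b = π·m·cos α = 9.089105
CR = (44.172725 + 19.859141 − 154.938000·sin 17.76400°)/9.089105 = 1.844048
contact ratio ≈ 1.8440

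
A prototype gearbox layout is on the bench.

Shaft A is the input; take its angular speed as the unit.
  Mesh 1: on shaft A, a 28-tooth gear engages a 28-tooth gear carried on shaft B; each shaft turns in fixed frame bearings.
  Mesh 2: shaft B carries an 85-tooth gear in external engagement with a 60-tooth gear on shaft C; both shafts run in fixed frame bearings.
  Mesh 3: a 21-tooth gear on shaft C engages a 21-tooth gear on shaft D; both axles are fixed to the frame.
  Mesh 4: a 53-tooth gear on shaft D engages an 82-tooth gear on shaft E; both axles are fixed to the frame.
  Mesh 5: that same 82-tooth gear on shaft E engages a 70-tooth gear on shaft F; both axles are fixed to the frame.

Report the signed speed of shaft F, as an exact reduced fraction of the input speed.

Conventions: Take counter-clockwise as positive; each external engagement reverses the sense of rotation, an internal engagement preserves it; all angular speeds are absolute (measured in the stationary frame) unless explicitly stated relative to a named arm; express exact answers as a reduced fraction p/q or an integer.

5-mesh fixed-axis compound train (all bearings frame-fixed)
mesh 1 [28T→28T]: |ω|/ω_in = 1×28/28 = 1, sense flips to −
mesh 2 [85T→60T]: |ω|/ω_in = 1×85/60 = 17/12, sense flips to +
mesh 3 [21T→21T]: |ω|/ω_in = (17/12)×21/21 = 17/12, sense flips to −
mesh 4 [53T→82T]: |ω|/ω_in = (17/12)×53/82 = 901/984, sense flips to +
mesh 5 [82T→70T]: |ω|/ω_in = (901/984)×82/70 = 901/840, sense flips to −
signed output speed (× input speed) = -901/840

-901/840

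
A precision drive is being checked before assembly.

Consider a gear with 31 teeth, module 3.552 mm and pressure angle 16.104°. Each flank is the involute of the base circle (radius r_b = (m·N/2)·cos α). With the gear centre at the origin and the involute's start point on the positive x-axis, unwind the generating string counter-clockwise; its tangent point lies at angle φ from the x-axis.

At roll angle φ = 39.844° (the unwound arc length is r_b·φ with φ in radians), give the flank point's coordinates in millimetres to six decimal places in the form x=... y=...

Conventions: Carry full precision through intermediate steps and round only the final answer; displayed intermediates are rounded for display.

topology: single-mesh involute geometry — m = 3.552, N = 31
pitch radius r_p = m·N/2 = 3.552·31/2 = 55.056000
base radius r_b = r_p·cos α = 55.056000·cos 16.104° = 52.895591
roll angle φ = 39.844° = 0.69540899 rad
x = r_b·(cos φ + φ·sin φ) = 64.180333
y = r_b·(sin φ − φ·cos φ) = 5.647675

x=64.180333 y=5.647675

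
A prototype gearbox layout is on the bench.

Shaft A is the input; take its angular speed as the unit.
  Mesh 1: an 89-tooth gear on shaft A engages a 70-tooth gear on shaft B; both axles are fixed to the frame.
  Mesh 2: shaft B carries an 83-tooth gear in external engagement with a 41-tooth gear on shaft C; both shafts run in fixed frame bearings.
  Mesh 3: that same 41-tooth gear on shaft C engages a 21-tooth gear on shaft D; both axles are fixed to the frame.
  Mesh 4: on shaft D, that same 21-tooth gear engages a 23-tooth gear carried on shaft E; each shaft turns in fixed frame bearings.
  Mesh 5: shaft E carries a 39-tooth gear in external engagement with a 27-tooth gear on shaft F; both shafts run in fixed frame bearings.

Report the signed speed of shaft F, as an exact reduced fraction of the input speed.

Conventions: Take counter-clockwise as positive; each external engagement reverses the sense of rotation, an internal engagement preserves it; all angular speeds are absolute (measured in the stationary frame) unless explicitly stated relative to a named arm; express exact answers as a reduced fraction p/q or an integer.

-96031/14490

5-mesh fixed-axis compound train (all bearings frame-fixed)
mesh 1 [89T→70T]: |ω|/ω_in = 1×89/70 = 89/70, sense flips to −
mesh 2 [83T→41T]: |ω|/ω_in = (89/70)×83/41 = 7387/2870, sense flips to +
mesh 3 [41T→21T]: |ω|/ω_in = (7387/2870)×41/21 = 7387/1470, sense flips to −
mesh 4 [21T→23T]: |ω|/ω_in = (7387/1470)×21/23 = 7387/1610, sense flips to +
mesh 5 [39T→27T]: |ω|/ω_in = (7387/1610)×39/27 = 96031/14490, sense flips to −
signed output speed (× input speed) = -96031/14490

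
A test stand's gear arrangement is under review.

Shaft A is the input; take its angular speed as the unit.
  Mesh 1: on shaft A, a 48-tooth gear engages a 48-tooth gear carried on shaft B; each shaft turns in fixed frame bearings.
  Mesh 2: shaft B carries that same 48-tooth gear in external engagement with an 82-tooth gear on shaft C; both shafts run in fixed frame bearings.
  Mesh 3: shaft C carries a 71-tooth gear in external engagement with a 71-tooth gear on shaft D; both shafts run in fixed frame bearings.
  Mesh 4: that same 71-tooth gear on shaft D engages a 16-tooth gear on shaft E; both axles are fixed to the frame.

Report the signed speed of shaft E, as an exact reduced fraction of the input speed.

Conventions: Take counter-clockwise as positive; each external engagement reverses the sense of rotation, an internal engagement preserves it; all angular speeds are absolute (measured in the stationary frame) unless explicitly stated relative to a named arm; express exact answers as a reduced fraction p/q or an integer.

4-mesh fixed-axis compound train (all bearings frame-fixed)
mesh 1 [48T→48T]: |ω|/ω_in = 1×48/48 = 1, sense flips to −
mesh 2 [48T→82T]: |ω|/ω_in = 1×48/82 = 24/41, sense flips to +
mesh 3 [71T→71T]: |ω|/ω_in = (24/41)×71/71 = 24/41, sense flips to −
mesh 4 [71T→16T]: |ω|/ω_in = (24/41)×71/16 = 213/82, sense flips to +
signed output speed (× input speed) = 213/82

213/82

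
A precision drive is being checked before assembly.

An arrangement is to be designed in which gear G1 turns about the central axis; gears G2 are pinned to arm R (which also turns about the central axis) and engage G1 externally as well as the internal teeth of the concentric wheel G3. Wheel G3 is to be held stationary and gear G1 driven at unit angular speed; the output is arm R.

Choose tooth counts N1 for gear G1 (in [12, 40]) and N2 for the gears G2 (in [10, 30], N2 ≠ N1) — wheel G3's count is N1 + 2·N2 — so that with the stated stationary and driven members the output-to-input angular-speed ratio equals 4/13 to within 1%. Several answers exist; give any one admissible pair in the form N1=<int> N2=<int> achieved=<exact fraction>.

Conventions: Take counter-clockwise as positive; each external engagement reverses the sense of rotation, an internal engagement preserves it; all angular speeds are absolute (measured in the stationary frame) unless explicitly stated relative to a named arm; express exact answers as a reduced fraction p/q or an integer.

N1=16 N2=10 achieved=4/13

planetary set to be sized for 4/13 (Willis relation)
Willis with ω_ring = 0: ω_arm/ω_sun = N1/(N1+N3); set equal to 4/13  ⇒  N3/N1 = 1/(4/13) − 1 = 9/4
N3 = N1 + 2·N2  ⇒  N2/N1 = (N3/N1 − 1)/2 = (9/4 − 1)/2 = 5/8
smallest multiple with N1 ≥ 12 and N2 ≥ 10: k = 2  ⇒  N1 = 2·8 = 16, N2 = 2·5 = 10 (N1 ≤ 40, N2 ≤ 30, N2 ≠ N1 ✓), N3 = 16 + 2·10 = 36
check: N1/(N1+N3) with N1 = 16, N3 = 36 gives 4/13; |achieved − target| = 0 ≤ 1/325 ✓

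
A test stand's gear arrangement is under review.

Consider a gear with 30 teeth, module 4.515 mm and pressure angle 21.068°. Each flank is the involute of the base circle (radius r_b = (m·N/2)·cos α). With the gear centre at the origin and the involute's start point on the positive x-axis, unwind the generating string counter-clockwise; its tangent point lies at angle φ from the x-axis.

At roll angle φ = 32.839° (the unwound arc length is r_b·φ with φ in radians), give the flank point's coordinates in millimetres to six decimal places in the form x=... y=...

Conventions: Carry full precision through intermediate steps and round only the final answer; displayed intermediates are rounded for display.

topology: single-mesh involute geometry — m = 4.515, N = 30
pitch radius r_p = m·N/2 = 4.515·30/2 = 67.725000
base radius r_b = r_p·cos α = 67.725000·cos 21.068° = 63.197885
roll angle φ = 32.839° = 0.57314867 rad
x = r_b·(cos φ + φ·sin φ) = 72.741074
y = r_b·(sin φ − φ·cos φ) = 3.837505

x=72.741074 y=3.837505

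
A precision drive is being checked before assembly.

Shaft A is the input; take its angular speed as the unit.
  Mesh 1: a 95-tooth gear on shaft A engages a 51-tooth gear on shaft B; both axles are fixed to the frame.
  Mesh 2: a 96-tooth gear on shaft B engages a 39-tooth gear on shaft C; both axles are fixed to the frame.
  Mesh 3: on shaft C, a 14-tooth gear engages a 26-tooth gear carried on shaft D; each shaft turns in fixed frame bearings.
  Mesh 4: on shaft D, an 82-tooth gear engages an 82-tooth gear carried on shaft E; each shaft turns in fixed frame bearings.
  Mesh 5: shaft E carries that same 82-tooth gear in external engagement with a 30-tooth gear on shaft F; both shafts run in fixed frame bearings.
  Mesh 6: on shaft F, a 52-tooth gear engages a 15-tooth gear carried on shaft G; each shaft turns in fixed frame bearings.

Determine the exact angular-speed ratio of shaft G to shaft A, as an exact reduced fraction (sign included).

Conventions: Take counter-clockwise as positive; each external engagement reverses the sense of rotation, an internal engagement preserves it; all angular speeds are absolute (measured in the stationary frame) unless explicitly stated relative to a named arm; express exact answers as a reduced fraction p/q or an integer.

697984/29835

class = fixed-axis compound train [6 meshes; 6 ratios multiply, 6 sense flips]
mesh 1 [95T→51T]: running ratio 95/51, sense −
mesh 2 [96T→39T]: running ratio 3040/663, sense +
mesh 3 [14T→26T]: running ratio 21280/8619, sense −
mesh 4 [82T→82T]: running ratio 21280/8619, sense +
mesh 5 [82T→30T]: running ratio 174496/25857, sense −
mesh 6 [52T→15T]: running ratio 697984/29835, sense +
ω_out/ω_in = 697984/29835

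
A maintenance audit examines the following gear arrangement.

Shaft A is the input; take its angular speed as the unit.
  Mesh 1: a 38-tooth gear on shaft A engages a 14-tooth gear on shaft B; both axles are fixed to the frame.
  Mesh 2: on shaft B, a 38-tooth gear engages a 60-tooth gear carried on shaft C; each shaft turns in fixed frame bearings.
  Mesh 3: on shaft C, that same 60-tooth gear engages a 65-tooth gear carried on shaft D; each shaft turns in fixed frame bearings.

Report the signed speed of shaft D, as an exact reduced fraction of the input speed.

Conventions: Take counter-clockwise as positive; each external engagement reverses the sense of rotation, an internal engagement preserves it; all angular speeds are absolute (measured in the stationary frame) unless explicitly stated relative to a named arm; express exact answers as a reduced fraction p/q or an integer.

3-mesh fixed-axis compound train (all bearings frame-fixed)
mesh 1 [38T→14T]: |ω|/ω_in = 1×38/14 = 19/7, sense flips to −
mesh 2 [38T→60T]: |ω|/ω_in = (19/7)×38/60 = 361/210, sense flips to +
mesh 3 [60T→65T]: |ω|/ω_in = (361/210)×60/65 = 722/455, sense flips to −
signed output speed (× input speed) = -722/455

-722/455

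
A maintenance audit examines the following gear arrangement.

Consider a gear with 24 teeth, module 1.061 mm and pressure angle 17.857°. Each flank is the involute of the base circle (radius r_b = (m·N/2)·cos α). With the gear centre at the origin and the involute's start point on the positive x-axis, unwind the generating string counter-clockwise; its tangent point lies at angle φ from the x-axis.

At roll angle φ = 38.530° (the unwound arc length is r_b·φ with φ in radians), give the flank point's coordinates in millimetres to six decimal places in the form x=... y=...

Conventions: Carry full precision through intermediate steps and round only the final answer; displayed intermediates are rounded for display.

single-mesh involute tooth geometry (24T wheel at module 1.061)
pitch radius r_p = m·N/2 = 1.061·24/2 = 12.732000
base radius r_b = r_p·cos α = 12.732000·cos 17.857° = 12.118633
roll angle φ = 38.530° = 0.67247536 rad
x = r_b·(cos φ + φ·sin φ) = 14.556701
y = r_b·(sin φ − φ·cos φ) = 1.173797

x=14.556701 y=1.173797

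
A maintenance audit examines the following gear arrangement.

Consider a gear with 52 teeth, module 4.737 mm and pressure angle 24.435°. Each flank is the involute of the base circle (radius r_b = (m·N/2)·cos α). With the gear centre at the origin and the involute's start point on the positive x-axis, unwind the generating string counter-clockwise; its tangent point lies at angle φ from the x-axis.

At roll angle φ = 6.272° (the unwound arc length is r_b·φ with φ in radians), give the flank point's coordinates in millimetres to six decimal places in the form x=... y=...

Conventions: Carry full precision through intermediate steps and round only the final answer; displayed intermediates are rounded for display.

class = single-mesh tooth geometry [base-circle involute, m = 4.737, 52T]
pitch radius r_p = m·N/2 = 4.737·52/2 = 123.162000
base radius r_b = r_p·cos α = 123.162000·cos 24.435° = 112.130520
roll angle φ = 6.272° = 0.10946705 rad
x = r_b·(cos φ + φ·sin φ) = 112.800341
y = r_b·(sin φ − φ·cos φ) = 0.048970

x=112.800341 y=0.048970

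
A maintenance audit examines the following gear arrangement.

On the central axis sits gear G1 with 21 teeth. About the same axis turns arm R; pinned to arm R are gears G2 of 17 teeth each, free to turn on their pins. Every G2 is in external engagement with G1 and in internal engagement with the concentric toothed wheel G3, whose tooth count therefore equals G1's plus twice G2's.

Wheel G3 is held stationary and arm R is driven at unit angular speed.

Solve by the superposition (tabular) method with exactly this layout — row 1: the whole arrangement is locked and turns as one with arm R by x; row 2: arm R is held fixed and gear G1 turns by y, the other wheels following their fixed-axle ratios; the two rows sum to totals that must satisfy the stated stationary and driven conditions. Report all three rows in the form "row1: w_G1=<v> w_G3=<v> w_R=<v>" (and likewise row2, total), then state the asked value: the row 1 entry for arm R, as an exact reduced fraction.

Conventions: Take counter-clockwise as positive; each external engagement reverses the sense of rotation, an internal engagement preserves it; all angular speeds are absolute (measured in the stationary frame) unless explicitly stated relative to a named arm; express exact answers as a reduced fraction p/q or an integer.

topology: planetary set — G1 21T / G2 17T / G3 55T, arm = carrier (Willis)
row 1: whole set turns with the arm by x
superposition row 2 [arm held]: sun y, ring −(21/55)·y, arm 0
boundary: total ω_ring = x − (21/55)·y = 0 and total ω_arm = x = 1  ⇒  y = 55/21, x = 1
row 2 ring = −(21/55)·55/21 = -1
totals (row 1 + row 2): sun 1 + 55/21 = 76/21, ring 1 + (-1) = 0, arm 1 + 0 = 1
asked cell (row1, arm) = 1

row1: w_G1=1 w_G3=1 w_R=1
row2: w_G1=55/21 w_G3=-1 w_R=0
total: w_G1=76/21 w_G3=0 w_R=1
asked value: 1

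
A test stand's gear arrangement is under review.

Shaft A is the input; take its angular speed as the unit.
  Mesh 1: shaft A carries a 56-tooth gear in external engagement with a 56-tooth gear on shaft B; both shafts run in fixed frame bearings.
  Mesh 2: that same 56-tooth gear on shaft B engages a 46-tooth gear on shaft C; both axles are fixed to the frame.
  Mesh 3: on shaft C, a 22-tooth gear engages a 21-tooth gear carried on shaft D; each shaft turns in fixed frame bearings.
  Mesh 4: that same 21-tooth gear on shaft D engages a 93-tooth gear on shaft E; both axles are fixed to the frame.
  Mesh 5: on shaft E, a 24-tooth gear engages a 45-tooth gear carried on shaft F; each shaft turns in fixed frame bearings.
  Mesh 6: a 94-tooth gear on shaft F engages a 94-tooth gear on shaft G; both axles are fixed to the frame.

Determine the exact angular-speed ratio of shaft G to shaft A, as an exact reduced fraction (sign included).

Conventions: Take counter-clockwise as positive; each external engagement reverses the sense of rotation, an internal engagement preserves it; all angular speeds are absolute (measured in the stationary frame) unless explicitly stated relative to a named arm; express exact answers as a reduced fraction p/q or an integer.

class = fixed-axis compound train [6 meshes; 6 ratios multiply, 6 sense flips]
mesh 1 [56T→56T]: running ratio 1, sense −
mesh 2 [56T→46T]: running ratio 28/23, sense +
mesh 3 [22T→21T]: running ratio 88/69, sense −
mesh 4 [21T→93T]: running ratio 616/2139, sense +
mesh 5 [24T→45T]: running ratio 4928/32085, sense −
mesh 6 [94T→94T]: running ratio 4928/32085, sense +
ω_out/ω_in = 4928/32085

4928/32085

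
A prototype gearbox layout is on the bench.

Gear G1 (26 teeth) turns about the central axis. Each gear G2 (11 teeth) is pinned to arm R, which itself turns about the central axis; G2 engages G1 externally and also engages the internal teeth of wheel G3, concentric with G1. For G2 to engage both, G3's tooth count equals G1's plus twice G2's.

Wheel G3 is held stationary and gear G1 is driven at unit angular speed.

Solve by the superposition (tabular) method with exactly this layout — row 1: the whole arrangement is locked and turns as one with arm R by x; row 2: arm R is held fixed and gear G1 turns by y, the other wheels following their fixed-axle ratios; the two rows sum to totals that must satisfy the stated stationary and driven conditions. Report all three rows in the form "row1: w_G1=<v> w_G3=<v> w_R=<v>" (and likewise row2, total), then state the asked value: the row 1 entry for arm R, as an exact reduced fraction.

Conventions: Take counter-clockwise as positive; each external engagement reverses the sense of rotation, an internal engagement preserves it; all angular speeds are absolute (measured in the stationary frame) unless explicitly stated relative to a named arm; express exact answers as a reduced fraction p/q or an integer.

row1: w_G1=13/37 w_G3=13/37 w_R=13/37
row2: w_G1=24/37 w_G3=-13/37 w_R=0
total: w_G1=1 w_G3=0 w_R=13/37
asked value: 13/37

class = planetary set [G3 = 26+2·11 = 48; Willis about the carrier]
row 1 — lock + rotate with arm: ω_sun = ω_ring = ω_arm = x
superposition row 2 [arm held]: sun y, ring −(26/48)·y, arm 0
boundary: total ω_ring = x − (26/48)·y = 0 and total ω_sun = x + y = 1  ⇒  y = 24/37, x = 13/37
row 2 ring = −(26/48)·24/37 = -13/37
totals (row 1 + row 2): sun 13/37 + 24/37 = 1, ring 13/37 + (-13/37) = 0, arm 13/37 + 0 = 13/37
asked cell (row1, arm) = 13/37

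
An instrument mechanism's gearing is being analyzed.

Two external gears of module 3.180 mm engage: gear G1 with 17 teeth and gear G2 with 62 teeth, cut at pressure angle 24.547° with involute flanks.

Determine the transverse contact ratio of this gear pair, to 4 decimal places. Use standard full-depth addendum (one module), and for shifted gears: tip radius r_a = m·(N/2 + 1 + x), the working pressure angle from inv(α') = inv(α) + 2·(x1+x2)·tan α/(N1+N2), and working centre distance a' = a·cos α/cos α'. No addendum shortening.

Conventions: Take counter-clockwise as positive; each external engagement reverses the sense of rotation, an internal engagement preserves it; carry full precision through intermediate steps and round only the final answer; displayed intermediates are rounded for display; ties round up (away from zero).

1.4831

class = single-mesh tooth geometry [involute pair 17T × 62T, m = 3.180]
base radii: r_b1 = 24.587050, r_b2 = 89.670417
tip radii: r_a1 = 30.210000, r_a2 = 101.760000
no profile shift: α' = α, a' = a
action lengths: √(r_a1²−r_b1²) = 17.553378, √(r_a2²−r_b2²) = 48.107316
base pitch p_b = π·m·cos α = 9.087352
CR = (17.553378 + 48.107316 − 125.610000·sin 24.54700°)/9.087352 = 1.483087
contact ratio ≈ 1.4831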